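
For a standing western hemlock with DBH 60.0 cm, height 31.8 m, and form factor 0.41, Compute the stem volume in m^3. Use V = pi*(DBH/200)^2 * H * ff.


Formula: V = pi * (DBH/200)^2 * H * ff
Radius = DBH/200 = 60.0/200 = 0.3 m
Radius^2 = 0.3^2 = 0.09 m^2
V = pi * 0.09 * 31.8 * 0.41
V = 3.686 m^3

3.686


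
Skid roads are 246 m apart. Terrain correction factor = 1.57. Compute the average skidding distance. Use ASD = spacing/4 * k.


Formula: ASD = (spacing / 4) * correction
Uncorrected distance = spacing / 4 = 246 / 4 = 61.5 m
ASD = 61.5 * 1.57 = 97 m

97


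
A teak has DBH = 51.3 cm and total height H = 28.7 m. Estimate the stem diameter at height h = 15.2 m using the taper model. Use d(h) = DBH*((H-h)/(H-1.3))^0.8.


Taper: d(h) = DBH * ((H - h) / (H - 1.3))^0.8
Numerator = H - h = 28.7 - 15.2 = 13.5 m
Denominator = H - 1.3 = 28.7 - 1.3 = 27.4 m
Ratio = 13.5 / 27.4 = 0.4927
d = 51.3 * 0.4927^0.8 = 29.1 cm

29.1


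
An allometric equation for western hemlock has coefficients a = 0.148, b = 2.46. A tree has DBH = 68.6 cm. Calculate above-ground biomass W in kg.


Formula: W = a * DBH^b  (allometric power law)
DBH^b = 68.6^2.46 = 32912.2312
W = 0.148 * 32912.2312 = 4871.0 kg

4871.0


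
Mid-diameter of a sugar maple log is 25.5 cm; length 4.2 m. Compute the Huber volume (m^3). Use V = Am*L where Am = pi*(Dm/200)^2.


Huber: V = Am * L,  Am = pi*(Dm/200)^2
Am = pi*(25.5/200)^2 = 0.051071 m^2
V = 0.051071*4.2 = 0.2145 m^3

0.2145


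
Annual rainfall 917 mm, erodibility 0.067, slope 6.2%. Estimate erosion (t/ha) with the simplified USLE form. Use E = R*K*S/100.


Formula: E = R * K * S / 100  (simplified USLE)
R * K = 917 * 0.067 = 61.439
E = 61.439 * 6.2 / 100 = 3.81 t/ha

3.81


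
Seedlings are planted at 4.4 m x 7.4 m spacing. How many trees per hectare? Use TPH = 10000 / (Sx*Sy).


Formula: TPH = 10000 m^2/ha / (spacing_x * spacing_y)
Area per tree = 4.4 m * 7.4 m = 32.56 m^2
TPH = 10000 / 32.56 = 307 trees/ha

307


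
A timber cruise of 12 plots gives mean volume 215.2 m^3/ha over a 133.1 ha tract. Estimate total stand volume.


Formula: Total Volume = Mean Volume per ha * Total Area
Total Volume = 215.2 m^3/ha * 133.1 ha
Total Volume = 28643 m^3

28643


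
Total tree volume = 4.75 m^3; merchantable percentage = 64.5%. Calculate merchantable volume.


Formula: MV = V_total * (merchantable_pct / 100)
Merchantable fraction = 64.5% / 100 = 0.645
MV = 4.75 m^3 * 0.645 = 3.064 m^3

3.064


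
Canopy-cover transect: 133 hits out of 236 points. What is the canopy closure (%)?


Formula: Canopy closure = covered points / total points * 100
Closure = 133 / 236 * 100
Closure = 0.5636 * 100 = 56.4%

56.4


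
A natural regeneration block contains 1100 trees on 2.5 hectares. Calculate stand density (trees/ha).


Formula: Stand Density = N_trees / Area_ha
Density = 1100 trees / 2.5 ha
Density = 440 trees/ha

440


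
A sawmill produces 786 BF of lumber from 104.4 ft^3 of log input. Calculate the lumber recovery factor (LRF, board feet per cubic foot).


Formula: LRF = Lumber Output (BF) / Log Input (ft^3)
LRF = 786 BF / 104.4 ft^3
LRF = 7.53 BF/ft^3

7.53


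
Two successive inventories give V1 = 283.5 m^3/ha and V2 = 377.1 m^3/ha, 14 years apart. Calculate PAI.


Formula: PAI = (V_T2 - V_T1) / (T2 - T1)
Volume increment = 377.1 - 283.5 = 93.6 m^3/ha
PAI = 93.6 / 14 = 6.69 m^3/ha/year

6.69


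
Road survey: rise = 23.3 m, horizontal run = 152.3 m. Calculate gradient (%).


Formula: Gradient = rise / run * 100
Gradient = 23.3 / 152.3 * 100 = 15.3%

15.3


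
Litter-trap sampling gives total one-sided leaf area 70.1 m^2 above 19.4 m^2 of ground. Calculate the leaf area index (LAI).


Formula: LAI = total leaf area / ground area  (dimensionless)
LAI = 70.1 m^2 / 19.4 m^2
LAI = 3.61

3.61


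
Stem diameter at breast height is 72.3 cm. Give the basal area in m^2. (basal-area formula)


Formula: BA = pi * (DBH/2)^2 / 10000  (cm^2 to m^2)
Radius = DBH/2 = 72.3/2 = 36.15 cm
BA = pi * 36.15^2 / 10000
   = 4105.504 cm^2 / 10000
   = 0.4106 m^2

0.4106


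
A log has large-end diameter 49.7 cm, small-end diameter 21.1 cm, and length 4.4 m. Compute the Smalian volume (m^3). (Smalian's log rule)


Smalian: V = (A1 + A2)/2 * L,  A = pi*(D/200)^2
A1 = pi*(49.7/200)^2 = 0.194 m^2
A2 = pi*(21.1/200)^2 = 0.034967 m^2
V = (0.194+0.034967)/2*4.4 = 0.5037 m^3

0.5037


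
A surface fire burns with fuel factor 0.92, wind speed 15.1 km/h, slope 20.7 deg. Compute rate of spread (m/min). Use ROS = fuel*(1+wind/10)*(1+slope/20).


Formula: ROS = fuel * (1 + wind/10) * (1 + slope/20)
Wind factor = 1 + 15.1/10 = 2.51
Slope factor = 1 + 20.7/20 = 2.035
ROS = 0.92 * 2.51 * 2.035 = 4.7 m/min

4.7


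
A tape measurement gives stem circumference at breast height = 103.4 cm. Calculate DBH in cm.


Formula: DBH = C / pi
DBH = 103.4 / pi
pi = 3.14159...
DBH = 32.9 cm

32.9


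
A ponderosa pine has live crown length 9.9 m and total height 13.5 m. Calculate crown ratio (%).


Formula: Crown Ratio = (Crown Length / Total Height) * 100
CR = (9.9 m / 13.5 m) * 100
CR = 0.7333 * 100 = 73.3%

73.3


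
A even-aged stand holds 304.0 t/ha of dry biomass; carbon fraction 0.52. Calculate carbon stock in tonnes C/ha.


Formula: Carbon Stock = Biomass * Carbon Fraction
C = 304.0 t/ha * 0.52
C = 158.1 t C/ha

158.1


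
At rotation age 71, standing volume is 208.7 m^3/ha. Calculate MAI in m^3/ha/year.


Formula: MAI = Total Volume / Stand Age
MAI = 208.7 m^3/ha / 71 years
MAI = 2.94 m^3/ha/year

2.94


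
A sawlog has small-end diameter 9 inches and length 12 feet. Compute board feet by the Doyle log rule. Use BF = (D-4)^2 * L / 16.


Doyle: BF = (D - 4)^2 * L / 16
Adjusted diameter = 9 - 4 = 5 in
(D-4)^2 = 5^2 = 25
BF = 25 * 12 / 16 = 19 BF

19


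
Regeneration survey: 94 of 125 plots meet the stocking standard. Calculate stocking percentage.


Formula: Stocking % = stocked plots / total plots * 100
Stocking = 94 / 125 * 100
Stocking = 0.752 * 100 = 75.2%

75.2


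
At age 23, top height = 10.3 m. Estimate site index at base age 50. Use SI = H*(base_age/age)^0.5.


Formula: SI = H_dom * (base_age / age)^0.5
Age ratio = 50 / 23 = 2.17391
sqrt(age_ratio) = 1.47442
SI = 10.3 * 1.47442 = 15.2 m

15.2


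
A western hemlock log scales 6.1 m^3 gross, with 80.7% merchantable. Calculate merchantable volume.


Formula: MV = V_total * (merchantable_pct / 100)
Merchantable fraction = 80.7% / 100 = 0.807
MV = 6.1 m^3 * 0.807 = 4.923 m^3

4.923


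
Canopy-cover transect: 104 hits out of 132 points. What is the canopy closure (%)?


Formula: Canopy closure = covered points / total points * 100
Closure = 104 / 132 * 100
Closure = 0.7879 * 100 = 78.8%

78.8


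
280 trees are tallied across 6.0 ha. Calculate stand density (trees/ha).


Formula: Stand Density = N_trees / Area_ha
Density = 280 trees / 6.0 ha
Density = 47 trees/ha

47


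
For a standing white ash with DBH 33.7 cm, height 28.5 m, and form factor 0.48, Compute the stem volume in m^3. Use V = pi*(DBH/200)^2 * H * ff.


Formula: V = pi * (DBH/200)^2 * H * ff
Radius = DBH/200 = 33.7/200 = 0.1685 m
Radius^2 = 0.1685^2 = 0.02839225 m^2
V = pi * 0.02839225 * 28.5 * 0.48
V = 1.22 m^3

1.22


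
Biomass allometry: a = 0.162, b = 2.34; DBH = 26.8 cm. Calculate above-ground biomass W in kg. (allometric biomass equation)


Formula: W = a * DBH^b  (allometric power law)
DBH^b = 26.8^2.34 = 2197.0271
W = 0.162 * 2197.0271 = 355.9 kg

355.9


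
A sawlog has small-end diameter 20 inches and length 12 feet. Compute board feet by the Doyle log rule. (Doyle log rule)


Doyle: BF = (D - 4)^2 * L / 16
Adjusted diameter = 20 - 4 = 16 in
(D-4)^2 = 16^2 = 256
BF = 256 * 12 / 16 = 192 BF

192


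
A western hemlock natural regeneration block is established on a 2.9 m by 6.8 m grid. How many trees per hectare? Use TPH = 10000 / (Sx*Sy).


Formula: TPH = 10000 m^2/ha / (spacing_x * spacing_y)
Area per tree = 2.9 m * 6.8 m = 19.72 m^2
TPH = 10000 / 19.72 = 507 trees/ha

507


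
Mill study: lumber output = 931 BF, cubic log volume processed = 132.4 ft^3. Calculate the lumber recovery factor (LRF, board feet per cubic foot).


Formula: LRF = Lumber Output (BF) / Log Input (ft^3)
LRF = 931 BF / 132.4 ft^3
LRF = 7.03 BF/ft^3

7.03


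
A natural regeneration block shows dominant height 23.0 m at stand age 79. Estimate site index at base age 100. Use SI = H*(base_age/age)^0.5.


Formula: SI = H_dom * (base_age / age)^0.5
Age ratio = 100 / 79 = 1.26582
sqrt(age_ratio) = 1.12509
SI = 23.0 * 1.12509 = 25.9 m

25.9


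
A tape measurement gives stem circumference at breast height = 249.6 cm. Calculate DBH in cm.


Formula: DBH = C / pi
DBH = 249.6 / pi
pi = 3.14159...
DBH = 79.5 cm

79.5


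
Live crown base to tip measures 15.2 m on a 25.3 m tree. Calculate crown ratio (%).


Formula: Crown Ratio = (Crown Length / Total Height) * 100
CR = (15.2 m / 25.3 m) * 100
CR = 0.6008 * 100 = 60.1%

60.1


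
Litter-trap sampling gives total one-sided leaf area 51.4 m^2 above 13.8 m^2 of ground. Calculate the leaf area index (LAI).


Formula: LAI = total leaf area / ground area  (dimensionless)
LAI = 51.4 m^2 / 13.8 m^2
LAI = 3.72

3.72


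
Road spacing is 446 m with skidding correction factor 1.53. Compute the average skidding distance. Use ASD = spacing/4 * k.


Formula: ASD = (spacing / 4) * correction
Uncorrected distance = spacing / 4 = 446 / 4 = 111.5 m
ASD = 111.5 * 1.53 = 171 m

171


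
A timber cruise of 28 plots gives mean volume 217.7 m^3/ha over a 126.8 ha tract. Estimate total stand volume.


Formula: Total Volume = Mean Volume per ha * Total Area
Total Volume = 217.7 m^3/ha * 126.8 ha
Total Volume = 27604 m^3

27604


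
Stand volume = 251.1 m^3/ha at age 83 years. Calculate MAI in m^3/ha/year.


Formula: MAI = Total Volume / Stand Age
MAI = 251.1 m^3/ha / 83 years
MAI = 3.03 m^3/ha/year

3.03


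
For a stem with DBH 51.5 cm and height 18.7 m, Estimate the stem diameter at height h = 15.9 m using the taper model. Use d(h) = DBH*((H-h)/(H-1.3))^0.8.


Taper: d(h) = DBH * ((H - h) / (H - 1.3))^0.8
Numerator = H - h = 18.7 - 15.9 = 2.8 m
Denominator = H - 1.3 = 18.7 - 1.3 = 17.4 m
Ratio = 2.8 / 17.4 = 0.16092
d = 51.5 * 0.16092^0.8 = 11.9 cm

11.9


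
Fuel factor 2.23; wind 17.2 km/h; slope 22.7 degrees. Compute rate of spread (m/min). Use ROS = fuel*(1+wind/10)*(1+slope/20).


Formula: ROS = fuel * (1 + wind/10) * (1 + slope/20)
Wind factor = 1 + 17.2/10 = 2.72
Slope factor = 1 + 22.7/20 = 2.135
ROS = 2.23 * 2.72 * 2.135 = 12.95 m/min

12.95


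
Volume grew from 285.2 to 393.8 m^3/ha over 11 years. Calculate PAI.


Formula: PAI = (V_T2 - V_T1) / (T2 - T1)
Volume increment = 393.8 - 285.2 = 108.6 m^3/ha
PAI = 108.6 / 11 = 9.87 m^3/ha/year

9.87


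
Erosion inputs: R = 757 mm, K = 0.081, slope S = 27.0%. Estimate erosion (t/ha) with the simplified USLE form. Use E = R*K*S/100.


Formula: E = R * K * S / 100  (simplified USLE)
R * K = 757 * 0.081 = 61.317
E = 61.317 * 27.0 / 100 = 16.56 t/ha

16.56


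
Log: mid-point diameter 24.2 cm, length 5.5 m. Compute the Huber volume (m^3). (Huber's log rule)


Huber: V = Am * L,  Am = pi*(Dm/200)^2
Am = pi*(24.2/200)^2 = 0.045996 m^2
V = 0.045996*5.5 = 0.253 m^3

0.253


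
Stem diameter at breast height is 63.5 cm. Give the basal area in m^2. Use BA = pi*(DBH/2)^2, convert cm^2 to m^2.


Formula: BA = pi * (DBH/2)^2 / 10000  (cm^2 to m^2)
Radius = DBH/2 = 63.5/2 = 31.75 cm
BA = pi * 31.75^2 / 10000
   = 3166.9217 cm^2 / 10000
   = 0.3167 m^2

0.3167


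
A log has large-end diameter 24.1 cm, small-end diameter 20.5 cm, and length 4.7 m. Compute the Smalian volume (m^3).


Smalian: V = (A1 + A2)/2 * L,  A = pi*(D/200)^2
A1 = pi*(24.1/200)^2 = 0.045617 m^2
A2 = pi*(20.5/200)^2 = 0.033006 m^2
V = (0.045617+0.033006)/2*4.7 = 0.1848 m^3

0.1848


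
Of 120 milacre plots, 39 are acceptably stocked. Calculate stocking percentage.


Formula: Stocking % = stocked plots / total plots * 100
Stocking = 39 / 120 * 100
Stocking = 0.325 * 100 = 32.5%

32.5


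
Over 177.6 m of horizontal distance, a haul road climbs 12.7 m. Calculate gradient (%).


Formula: Gradient = rise / run * 100
Gradient = 12.7 / 177.6 * 100 = 7.2%

7.2


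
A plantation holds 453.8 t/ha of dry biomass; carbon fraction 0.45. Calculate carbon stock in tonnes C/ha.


Formula: Carbon Stock = Biomass * Carbon Fraction
C = 453.8 t/ha * 0.45
C = 204.2 t C/ha

204.2


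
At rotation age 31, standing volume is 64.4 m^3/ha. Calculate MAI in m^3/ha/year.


Formula: MAI = Total Volume / Stand Age
MAI = 64.4 m^3/ha / 31 years
MAI = 2.08 m^3/ha/year

2.08


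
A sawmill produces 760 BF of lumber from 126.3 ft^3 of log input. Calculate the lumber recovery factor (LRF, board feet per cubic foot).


Formula: LRF = Lumber Output (BF) / Log Input (ft^3)
LRF = 760 BF / 126.3 ft^3
LRF = 6.02 BF/ft^3

6.02


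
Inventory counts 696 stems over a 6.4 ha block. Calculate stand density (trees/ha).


Formula: Stand Density = N_trees / Area_ha
Density = 696 trees / 6.4 ha
Density = 109 trees/ha

109


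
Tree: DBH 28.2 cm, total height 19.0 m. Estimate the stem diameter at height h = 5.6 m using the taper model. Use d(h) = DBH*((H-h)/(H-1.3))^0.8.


Taper: d(h) = DBH * ((H - h) / (H - 1.3))^0.8
Numerator = H - h = 19.0 - 5.6 = 13.4 m
Denominator = H - 1.3 = 19.0 - 1.3 = 17.7 m
Ratio = 13.4 / 17.7 = 0.75706
d = 28.2 * 0.75706^0.8 = 22.6 cm

22.6


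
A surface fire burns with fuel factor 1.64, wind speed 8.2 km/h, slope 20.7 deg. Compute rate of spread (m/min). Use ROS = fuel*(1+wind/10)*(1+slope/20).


Formula: ROS = fuel * (1 + wind/10) * (1 + slope/20)
Wind factor = 1 + 8.2/10 = 1.82
Slope factor = 1 + 20.7/20 = 2.035
ROS = 1.64 * 1.82 * 2.035 = 6.07 m/min

6.07


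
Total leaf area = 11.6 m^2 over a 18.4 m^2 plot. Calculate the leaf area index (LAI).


Formula: LAI = total leaf area / ground area  (dimensionless)
LAI = 11.6 m^2 / 18.4 m^2
LAI = 0.63

0.63


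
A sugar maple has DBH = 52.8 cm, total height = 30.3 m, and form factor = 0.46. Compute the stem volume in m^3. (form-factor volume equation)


Formula: V = pi * (DBH/200)^2 * H * ff
Radius = DBH/200 = 52.8/200 = 0.264 m
Radius^2 = 0.264^2 = 0.069696 m^2
V = pi * 0.069696 * 30.3 * 0.46
V = 3.052 m^3

3.052


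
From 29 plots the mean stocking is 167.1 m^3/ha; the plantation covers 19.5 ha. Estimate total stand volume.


Formula: Total Volume = Mean Volume per ha * Total Area
Total Volume = 167.1 m^3/ha * 19.5 ha
Total Volume = 3258 m^3

3258


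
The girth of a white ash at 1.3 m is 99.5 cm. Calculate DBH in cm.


Formula: DBH = C / pi
DBH = 99.5 / pi
pi = 3.14159...
DBH = 31.7 cm

31.7


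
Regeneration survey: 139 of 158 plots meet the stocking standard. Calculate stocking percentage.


Formula: Stocking % = stocked plots / total plots * 100
Stocking = 139 / 158 * 100
Stocking = 0.8797 * 100 = 88.0%

88.0


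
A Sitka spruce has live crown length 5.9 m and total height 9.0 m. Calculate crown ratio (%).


Formula: Crown Ratio = (Crown Length / Total Height) * 100
CR = (5.9 m / 9.0 m) * 100
CR = 0.6556 * 100 = 65.6%

65.6


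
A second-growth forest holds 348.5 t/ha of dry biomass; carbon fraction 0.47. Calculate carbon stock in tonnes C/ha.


Formula: Carbon Stock = Biomass * Carbon Fraction
C = 348.5 t/ha * 0.47
C = 163.8 t C/ha

163.8


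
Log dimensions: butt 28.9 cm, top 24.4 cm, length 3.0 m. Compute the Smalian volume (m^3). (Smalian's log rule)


Smalian: V = (A1 + A2)/2 * L,  A = pi*(D/200)^2
A1 = pi*(28.9/200)^2 = 0.065597 m^2
A2 = pi*(24.4/200)^2 = 0.046759 m^2
V = (0.065597+0.046759)/2*3.0 = 0.1685 m^3

0.1685


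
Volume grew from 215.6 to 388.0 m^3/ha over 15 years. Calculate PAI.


Formula: PAI = (V_T2 - V_T1) / (T2 - T1)
Volume increment = 388.0 - 215.6 = 172.4 m^3/ha
PAI = 172.4 / 15 = 11.49 m^3/ha/year

11.49


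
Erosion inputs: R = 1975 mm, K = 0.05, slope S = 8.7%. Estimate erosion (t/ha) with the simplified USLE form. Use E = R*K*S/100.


Formula: E = R * K * S / 100  (simplified USLE)
R * K = 1975 * 0.05 = 98.75
E = 98.75 * 8.7 / 100 = 8.59 t/ha

8.59


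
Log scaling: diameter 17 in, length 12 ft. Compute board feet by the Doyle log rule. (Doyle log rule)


Doyle: BF = (D - 4)^2 * L / 16
Adjusted diameter = 17 - 4 = 13 in
(D-4)^2 = 13^2 = 169
BF = 169 * 12 / 16 = 127 BF

127


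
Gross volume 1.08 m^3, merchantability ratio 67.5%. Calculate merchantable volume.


Formula: MV = V_total * (merchantable_pct / 100)
Merchantable fraction = 67.5% / 100 = 0.675
MV = 1.08 m^3 * 0.675 = 0.729 m^3

0.729


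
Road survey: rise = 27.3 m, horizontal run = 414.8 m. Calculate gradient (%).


Formula: Gradient = rise / run * 100
Gradient = 27.3 / 414.8 * 100 = 6.6%

6.6


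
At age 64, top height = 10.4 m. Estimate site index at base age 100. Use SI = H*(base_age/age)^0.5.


Formula: SI = H_dom * (base_age / age)^0.5
Age ratio = 100 / 64 = 1.5625
sqrt(age_ratio) = 1.25
SI = 10.4 * 1.25 = 13.0 m

13.0


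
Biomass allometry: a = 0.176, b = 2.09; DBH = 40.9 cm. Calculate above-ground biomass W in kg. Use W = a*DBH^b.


Formula: W = a * DBH^b  (allometric power law)
DBH^b = 40.9^2.09 = 2336.1553
W = 0.176 * 2336.1553 = 411.2 kg

411.2


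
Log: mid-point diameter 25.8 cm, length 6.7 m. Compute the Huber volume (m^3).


Huber: V = Am * L,  Am = pi*(Dm/200)^2
Am = pi*(25.8/200)^2 = 0.052279 m^2
V = 0.052279*6.7 = 0.3503 m^3

0.3503


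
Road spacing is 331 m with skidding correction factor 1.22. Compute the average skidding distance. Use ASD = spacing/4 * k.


Formula: ASD = (spacing / 4) * correction
Uncorrected distance = spacing / 4 = 331 / 4 = 82.75 m
ASD = 82.75 * 1.22 = 101 m

101


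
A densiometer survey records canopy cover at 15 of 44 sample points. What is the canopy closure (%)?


Formula: Canopy closure = covered points / total points * 100
Closure = 15 / 44 * 100
Closure = 0.3409 * 100 = 34.1%

34.1


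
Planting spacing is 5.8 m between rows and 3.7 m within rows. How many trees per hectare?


Formula: TPH = 10000 m^2/ha / (spacing_x * spacing_y)
Area per tree = 5.8 m * 3.7 m = 21.46 m^2
TPH = 10000 / 21.46 = 466 trees/ha

466


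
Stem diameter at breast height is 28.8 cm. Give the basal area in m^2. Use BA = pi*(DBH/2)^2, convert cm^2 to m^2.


Formula: BA = pi * (DBH/2)^2 / 10000  (cm^2 to m^2)
Radius = DBH/2 = 28.8/2 = 14.4 cm
BA = pi * 14.4^2 / 10000
   = 651.4407 cm^2 / 10000
   = 0.0651 m^2

0.0651


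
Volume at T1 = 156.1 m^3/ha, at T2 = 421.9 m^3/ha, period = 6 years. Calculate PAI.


Formula: PAI = (V_T2 - V_T1) / (T2 - T1)
Volume increment = 421.9 - 156.1 = 265.8 m^3/ha
PAI = 265.8 / 6 = 44.3 m^3/ha/year

44.3


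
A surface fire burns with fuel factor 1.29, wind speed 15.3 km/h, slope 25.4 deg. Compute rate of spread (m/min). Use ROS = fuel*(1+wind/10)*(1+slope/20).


Formula: ROS = fuel * (1 + wind/10) * (1 + slope/20)
Wind factor = 1 + 15.3/10 = 2.53
Slope factor = 1 + 25.4/20 = 2.27
ROS = 1.29 * 2.53 * 2.27 = 7.41 m/min

7.41


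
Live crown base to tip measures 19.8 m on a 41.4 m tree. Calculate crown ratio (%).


Formula: Crown Ratio = (Crown Length / Total Height) * 100
CR = (19.8 m / 41.4 m) * 100
CR = 0.4783 * 100 = 47.8%

47.8


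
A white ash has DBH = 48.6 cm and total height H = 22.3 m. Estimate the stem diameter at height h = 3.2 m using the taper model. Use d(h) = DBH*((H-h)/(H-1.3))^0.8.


Taper: d(h) = DBH * ((H - h) / (H - 1.3))^0.8
Numerator = H - h = 22.3 - 3.2 = 19.1 m
Denominator = H - 1.3 = 22.3 - 1.3 = 21.0 m
Ratio = 19.1 / 21.0 = 0.90952
d = 48.6 * 0.90952^0.8 = 45.0 cm

45.0


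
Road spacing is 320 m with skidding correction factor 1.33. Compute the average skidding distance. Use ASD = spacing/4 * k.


Formula: ASD = (spacing / 4) * correction
Uncorrected distance = spacing / 4 = 320 / 4 = 80 m
ASD = 80 * 1.33 = 106 m

106


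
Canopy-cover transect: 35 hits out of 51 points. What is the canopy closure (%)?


Formula: Canopy closure = covered points / total points * 100
Closure = 35 / 51 * 100
Closure = 0.6863 * 100 = 68.6%

68.6


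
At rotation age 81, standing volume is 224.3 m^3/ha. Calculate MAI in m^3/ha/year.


Formula: MAI = Total Volume / Stand Age
MAI = 224.3 m^3/ha / 81 years
MAI = 2.77 m^3/ha/year

2.77


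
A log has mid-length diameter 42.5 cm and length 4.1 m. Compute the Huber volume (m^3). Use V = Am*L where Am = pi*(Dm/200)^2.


Huber: V = Am * L,  Am = pi*(Dm/200)^2
Am = pi*(42.5/200)^2 = 0.141863 m^2
V = 0.141863*4.1 = 0.5816 m^3

0.5816


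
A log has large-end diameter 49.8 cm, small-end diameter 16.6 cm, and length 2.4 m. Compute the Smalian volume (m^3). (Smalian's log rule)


Smalian: V = (A1 + A2)/2 * L,  A = pi*(D/200)^2
A1 = pi*(49.8/200)^2 = 0.194782 m^2
A2 = pi*(16.6/200)^2 = 0.021642 m^2
V = (0.194782+0.021642)/2*2.4 = 0.2597 m^3

0.2597


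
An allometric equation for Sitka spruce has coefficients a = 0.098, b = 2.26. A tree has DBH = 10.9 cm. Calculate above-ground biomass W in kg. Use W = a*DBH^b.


Formula: W = a * DBH^b  (allometric power law)
DBH^b = 10.9^2.26 = 221.0975
W = 0.098 * 221.0975 = 21.7 kg

21.7


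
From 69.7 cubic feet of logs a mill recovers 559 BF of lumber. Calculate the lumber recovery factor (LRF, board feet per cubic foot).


Formula: LRF = Lumber Output (BF) / Log Input (ft^3)
LRF = 559 BF / 69.7 ft^3
LRF = 8.02 BF/ft^3

8.02


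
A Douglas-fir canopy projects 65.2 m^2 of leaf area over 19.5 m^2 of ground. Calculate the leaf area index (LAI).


Formula: LAI = total leaf area / ground area  (dimensionless)
LAI = 65.2 m^2 / 19.5 m^2
LAI = 3.34

3.34


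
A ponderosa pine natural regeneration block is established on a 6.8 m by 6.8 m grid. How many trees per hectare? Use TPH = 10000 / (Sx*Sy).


Formula: TPH = 10000 m^2/ha / (spacing_x * spacing_y)
Area per tree = 6.8 m * 6.8 m = 46.24 m^2
TPH = 10000 / 46.24 = 216 trees/ha

216


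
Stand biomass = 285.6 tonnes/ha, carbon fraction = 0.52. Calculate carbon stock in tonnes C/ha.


Formula: Carbon Stock = Biomass * Carbon Fraction
C = 285.6 t/ha * 0.52
C = 148.5 t C/ha

148.5


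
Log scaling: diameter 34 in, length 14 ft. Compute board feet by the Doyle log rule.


Doyle: BF = (D - 4)^2 * L / 16
Adjusted diameter = 34 - 4 = 30 in
(D-4)^2 = 30^2 = 900
BF = 900 * 14 / 16 = 788 BF

788


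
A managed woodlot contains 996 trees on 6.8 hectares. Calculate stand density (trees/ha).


Formula: Stand Density = N_trees / Area_ha
Density = 996 trees / 6.8 ha
Density = 146 trees/ha

146


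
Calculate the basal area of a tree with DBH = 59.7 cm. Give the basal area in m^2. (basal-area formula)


Formula: BA = pi * (DBH/2)^2 / 10000  (cm^2 to m^2)
Radius = DBH/2 = 59.7/2 = 29.85 cm
BA = pi * 29.85^2 / 10000
   = 2799.2297 cm^2 / 10000
   = 0.2799 m^2

0.2799


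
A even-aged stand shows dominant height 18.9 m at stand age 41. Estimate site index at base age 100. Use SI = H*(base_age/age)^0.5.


Formula: SI = H_dom * (base_age / age)^0.5
Age ratio = 100 / 41 = 2.43902
sqrt(age_ratio) = 1.56174
SI = 18.9 * 1.56174 = 29.5 m

29.5


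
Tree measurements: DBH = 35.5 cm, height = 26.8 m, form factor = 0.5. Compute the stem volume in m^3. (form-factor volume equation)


Formula: V = pi * (DBH/200)^2 * H * ff
Radius = DBH/200 = 35.5/200 = 0.1775 m
Radius^2 = 0.1775^2 = 0.03150625 m^2
V = pi * 0.03150625 * 26.8 * 0.5
V = 1.326 m^3

1.326


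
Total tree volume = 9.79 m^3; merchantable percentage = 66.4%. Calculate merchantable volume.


Formula: MV = V_total * (merchantable_pct / 100)
Merchantable fraction = 66.4% / 100 = 0.664
MV = 9.79 m^3 * 0.664 = 6.501 m^3

6.501


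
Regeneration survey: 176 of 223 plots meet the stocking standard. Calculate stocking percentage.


Formula: Stocking % = stocked plots / total plots * 100
Stocking = 176 / 223 * 100
Stocking = 0.7892 * 100 = 78.9%

78.9


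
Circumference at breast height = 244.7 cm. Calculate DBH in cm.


Formula: DBH = C / pi
DBH = 244.7 / pi
pi = 3.14159...
DBH = 77.9 cm

77.9


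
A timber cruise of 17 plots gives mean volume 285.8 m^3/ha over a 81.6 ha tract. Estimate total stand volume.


Formula: Total Volume = Mean Volume per ha * Total Area
Total Volume = 285.8 m^3/ha * 81.6 ha
Total Volume = 23321 m^3

23321


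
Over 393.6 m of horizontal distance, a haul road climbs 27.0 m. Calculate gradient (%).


Formula: Gradient = rise / run * 100
Gradient = 27.0 / 393.6 * 100 = 6.9%

6.9


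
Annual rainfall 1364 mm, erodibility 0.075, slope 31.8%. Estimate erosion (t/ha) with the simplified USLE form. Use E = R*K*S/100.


Formula: E = R * K * S / 100  (simplified USLE)
R * K = 1364 * 0.075 = 102.3
E = 102.3 * 31.8 / 100 = 32.53 t/ha

32.53


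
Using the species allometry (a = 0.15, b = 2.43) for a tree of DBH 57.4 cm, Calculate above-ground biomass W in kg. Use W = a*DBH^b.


Formula: W = a * DBH^b  (allometric power law)
DBH^b = 57.4^2.43 = 18799.9156
W = 0.15 * 18799.9156 = 2820.0 kg

2820.0


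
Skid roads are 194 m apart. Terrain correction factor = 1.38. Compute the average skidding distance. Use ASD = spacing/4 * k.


Formula: ASD = (spacing / 4) * correction
Uncorrected distance = spacing / 4 = 194 / 4 = 48.5 m
ASD = 48.5 * 1.38 = 67 m

67


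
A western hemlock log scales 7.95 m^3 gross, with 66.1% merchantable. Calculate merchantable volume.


Formula: MV = V_total * (merchantable_pct / 100)
Merchantable fraction = 66.1% / 100 = 0.661
MV = 7.95 m^3 * 0.661 = 5.255 m^3

5.255


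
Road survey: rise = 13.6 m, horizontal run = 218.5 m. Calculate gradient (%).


Formula: Gradient = rise / run * 100
Gradient = 13.6 / 218.5 * 100 = 6.2%

6.2


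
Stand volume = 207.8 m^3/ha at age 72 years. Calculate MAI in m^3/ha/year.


Formula: MAI = Total Volume / Stand Age
MAI = 207.8 m^3/ha / 72 years
MAI = 2.89 m^3/ha/year

2.89


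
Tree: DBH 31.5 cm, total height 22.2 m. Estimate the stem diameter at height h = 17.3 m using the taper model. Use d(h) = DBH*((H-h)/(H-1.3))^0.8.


Taper: d(h) = DBH * ((H - h) / (H - 1.3))^0.8
Numerator = H - h = 22.2 - 17.3 = 4.9 m
Denominator = H - 1.3 = 22.2 - 1.3 = 20.9 m
Ratio = 4.9 / 20.9 = 0.23445
d = 31.5 * 0.23445^0.8 = 9.9 cm

9.9


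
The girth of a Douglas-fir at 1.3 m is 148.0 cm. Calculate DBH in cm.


Formula: DBH = C / pi
DBH = 148.0 / pi
pi = 3.14159...
DBH = 47.1 cm

47.1


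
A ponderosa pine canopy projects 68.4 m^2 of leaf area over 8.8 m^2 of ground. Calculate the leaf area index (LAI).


Formula: LAI = total leaf area / ground area  (dimensionless)
LAI = 68.4 m^2 / 8.8 m^2
LAI = 7.77

7.77


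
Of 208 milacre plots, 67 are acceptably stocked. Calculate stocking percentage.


Formula: Stocking % = stocked plots / total plots * 100
Stocking = 67 / 208 * 100
Stocking = 0.3221 * 100 = 32.2%

32.2


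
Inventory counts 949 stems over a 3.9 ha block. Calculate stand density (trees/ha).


Formula: Stand Density = N_trees / Area_ha
Density = 949 trees / 3.9 ha
Density = 243 trees/ha

243


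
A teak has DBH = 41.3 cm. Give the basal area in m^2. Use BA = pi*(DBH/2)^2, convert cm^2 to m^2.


Formula: BA = pi * (DBH/2)^2 / 10000  (cm^2 to m^2)
Radius = DBH/2 = 41.3/2 = 20.65 cm
BA = pi * 20.65^2 / 10000
   = 1339.6458 cm^2 / 10000
   = 0.134 m^2

0.134


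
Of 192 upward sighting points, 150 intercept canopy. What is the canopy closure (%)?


Formula: Canopy closure = covered points / total points * 100
Closure = 150 / 192 * 100
Closure = 0.7812 * 100 = 78.1%

78.1


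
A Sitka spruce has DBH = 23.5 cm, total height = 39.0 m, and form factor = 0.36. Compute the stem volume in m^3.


Formula: V = pi * (DBH/200)^2 * H * ff
Radius = DBH/200 = 23.5/200 = 0.1175 m
Radius^2 = 0.1175^2 = 0.01380625 m^2
V = pi * 0.01380625 * 39.0 * 0.36
V = 0.609 m^3

0.609


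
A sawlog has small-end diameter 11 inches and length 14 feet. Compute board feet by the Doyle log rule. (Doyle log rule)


Doyle: BF = (D - 4)^2 * L / 16
Adjusted diameter = 11 - 4 = 7 in
(D-4)^2 = 7^2 = 49
BF = 49 * 14 / 16 = 43 BF

43


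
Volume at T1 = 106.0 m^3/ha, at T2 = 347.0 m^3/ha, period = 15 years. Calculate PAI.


Formula: PAI = (V_T2 - V_T1) / (T2 - T1)
Volume increment = 347.0 - 106.0 = 241.0 m^3/ha
PAI = 241.0 / 15 = 16.07 m^3/ha/year

16.07


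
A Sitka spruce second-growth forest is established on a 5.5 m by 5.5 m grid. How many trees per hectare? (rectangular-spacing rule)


Formula: TPH = 10000 m^2/ha / (spacing_x * spacing_y)
Area per tree = 5.5 m * 5.5 m = 30.25 m^2
TPH = 10000 / 30.25 = 331 trees/ha

331


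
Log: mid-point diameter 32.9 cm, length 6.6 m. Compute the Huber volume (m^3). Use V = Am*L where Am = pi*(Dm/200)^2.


Huber: V = Am * L,  Am = pi*(Dm/200)^2
Am = pi*(32.9/200)^2 = 0.085012 m^2
V = 0.085012*6.6 = 0.5611 m^3

0.5611


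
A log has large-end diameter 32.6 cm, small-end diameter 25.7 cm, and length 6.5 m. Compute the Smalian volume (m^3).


Smalian: V = (A1 + A2)/2 * L,  A = pi*(D/200)^2
A1 = pi*(32.6/200)^2 = 0.083469 m^2
A2 = pi*(25.7/200)^2 = 0.051875 m^2
V = (0.083469+0.051875)/2*6.5 = 0.4399 m^3

0.4399


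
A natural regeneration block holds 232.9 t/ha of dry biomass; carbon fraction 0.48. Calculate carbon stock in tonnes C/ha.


Formula: Carbon Stock = Biomass * Carbon Fraction
C = 232.9 t/ha * 0.48
C = 111.8 t C/ha

111.8


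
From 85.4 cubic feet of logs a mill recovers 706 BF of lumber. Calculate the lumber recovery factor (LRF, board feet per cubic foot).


Formula: LRF = Lumber Output (BF) / Log Input (ft^3)
LRF = 706 BF / 85.4 ft^3
LRF = 8.27 BF/ft^3

8.27


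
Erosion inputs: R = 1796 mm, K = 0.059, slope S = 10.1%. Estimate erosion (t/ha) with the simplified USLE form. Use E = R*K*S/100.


Formula: E = R * K * S / 100  (simplified USLE)
R * K = 1796 * 0.059 = 105.964
E = 105.964 * 10.1 / 100 = 10.7 t/ha

10.7


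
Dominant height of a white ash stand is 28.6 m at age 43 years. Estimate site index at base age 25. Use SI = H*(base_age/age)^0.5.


Formula: SI = H_dom * (base_age / age)^0.5
Age ratio = 25 / 43 = 0.5814
sqrt(age_ratio) = 0.76249
SI = 28.6 * 0.76249 = 21.8 m

21.8


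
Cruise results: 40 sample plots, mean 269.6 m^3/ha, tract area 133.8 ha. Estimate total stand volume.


Formula: Total Volume = Mean Volume per ha * Total Area
Total Volume = 269.6 m^3/ha * 133.8 ha
Total Volume = 36072 m^3

36072


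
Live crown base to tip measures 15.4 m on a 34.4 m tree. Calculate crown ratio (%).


Formula: Crown Ratio = (Crown Length / Total Height) * 100
CR = (15.4 m / 34.4 m) * 100
CR = 0.4477 * 100 = 44.8%

44.8


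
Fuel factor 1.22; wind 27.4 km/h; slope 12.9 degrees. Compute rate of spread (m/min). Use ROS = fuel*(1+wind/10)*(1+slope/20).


Formula: ROS = fuel * (1 + wind/10) * (1 + slope/20)
Wind factor = 1 + 27.4/10 = 3.74
Slope factor = 1 + 12.9/20 = 1.645
ROS = 1.22 * 3.74 * 1.645 = 7.51 m/min

7.51


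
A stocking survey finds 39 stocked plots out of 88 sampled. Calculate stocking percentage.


Formula: Stocking % = stocked plots / total plots * 100
Stocking = 39 / 88 * 100
Stocking = 0.4432 * 100 = 44.3%

44.3


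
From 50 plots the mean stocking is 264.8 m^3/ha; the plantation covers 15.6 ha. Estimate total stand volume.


Formula: Total Volume = Mean Volume per ha * Total Area
Total Volume = 264.8 m^3/ha * 15.6 ha
Total Volume = 4131 m^3

4131


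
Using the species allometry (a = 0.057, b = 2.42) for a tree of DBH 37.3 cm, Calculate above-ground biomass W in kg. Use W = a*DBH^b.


Formula: W = a * DBH^b  (allometric power law)
DBH^b = 37.3^2.42 = 6361.1461
W = 0.057 * 6361.1461 = 362.6 kg

362.6


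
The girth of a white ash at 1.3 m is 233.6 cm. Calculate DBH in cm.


Formula: DBH = C / pi
DBH = 233.6 / pi
pi = 3.14159...
DBH = 74.4 cm

74.4


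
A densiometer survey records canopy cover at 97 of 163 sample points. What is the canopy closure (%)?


Formula: Canopy closure = covered points / total points * 100
Closure = 97 / 163 * 100
Closure = 0.5951 * 100 = 59.5%

59.5


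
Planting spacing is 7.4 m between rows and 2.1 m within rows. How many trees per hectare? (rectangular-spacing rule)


Formula: TPH = 10000 m^2/ha / (spacing_x * spacing_y)
Area per tree = 7.4 m * 2.1 m = 15.54 m^2
TPH = 10000 / 15.54 = 644 trees/ha

644


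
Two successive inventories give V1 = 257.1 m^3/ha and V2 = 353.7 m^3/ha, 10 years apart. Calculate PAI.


Formula: PAI = (V_T2 - V_T1) / (T2 - T1)
Volume increment = 353.7 - 257.1 = 96.6 m^3/ha
PAI = 96.6 / 10 = 9.66 m^3/ha/year

9.66


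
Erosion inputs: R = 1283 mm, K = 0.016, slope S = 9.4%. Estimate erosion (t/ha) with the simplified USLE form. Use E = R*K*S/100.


Formula: E = R * K * S / 100  (simplified USLE)
R * K = 1283 * 0.016 = 20.528
E = 20.528 * 9.4 / 100 = 1.93 t/ha

1.93


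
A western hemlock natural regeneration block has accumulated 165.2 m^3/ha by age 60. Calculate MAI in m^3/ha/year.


Formula: MAI = Total Volume / Stand Age
MAI = 165.2 m^3/ha / 60 years
MAI = 2.75 m^3/ha/year

2.75


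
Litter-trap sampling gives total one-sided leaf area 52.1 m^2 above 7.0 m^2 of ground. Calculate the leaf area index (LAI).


Formula: LAI = total leaf area / ground area  (dimensionless)
LAI = 52.1 m^2 / 7.0 m^2
LAI = 7.44

7.44


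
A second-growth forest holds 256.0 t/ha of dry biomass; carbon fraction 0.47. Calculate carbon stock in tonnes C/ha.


Formula: Carbon Stock = Biomass * Carbon Fraction
C = 256.0 t/ha * 0.47
C = 120.3 t C/ha

120.3


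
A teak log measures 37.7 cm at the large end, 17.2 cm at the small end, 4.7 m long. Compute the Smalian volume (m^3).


Smalian: V = (A1 + A2)/2 * L,  A = pi*(D/200)^2
A1 = pi*(37.7/200)^2 = 0.111628 m^2
A2 = pi*(17.2/200)^2 = 0.023235 m^2
V = (0.111628+0.023235)/2*4.7 = 0.3169 m^3

0.3169


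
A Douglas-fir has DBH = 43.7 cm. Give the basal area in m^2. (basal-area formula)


Formula: BA = pi * (DBH/2)^2 / 10000  (cm^2 to m^2)
Radius = DBH/2 = 43.7/2 = 21.85 cm
BA = pi * 21.85^2 / 10000
   = 1499.867 cm^2 / 10000
   = 0.15 m^2

0.15


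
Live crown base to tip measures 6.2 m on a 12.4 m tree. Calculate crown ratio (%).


Formula: Crown Ratio = (Crown Length / Total Height) * 100
CR = (6.2 m / 12.4 m) * 100
CR = 0.5 * 100 = 50.0%

50.0


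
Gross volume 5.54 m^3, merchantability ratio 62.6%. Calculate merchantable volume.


Formula: MV = V_total * (merchantable_pct / 100)
Merchantable fraction = 62.6% / 100 = 0.626
MV = 5.54 m^3 * 0.626 = 3.468 m^3

3.468


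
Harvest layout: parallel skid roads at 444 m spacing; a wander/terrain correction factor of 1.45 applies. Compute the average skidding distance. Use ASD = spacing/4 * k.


Formula: ASD = (spacing / 4) * correction
Uncorrected distance = spacing / 4 = 444 / 4 = 111 m
ASD = 111 * 1.45 = 161 m

161


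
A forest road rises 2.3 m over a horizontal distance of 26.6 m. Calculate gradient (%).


Formula: Gradient = rise / run * 100
Gradient = 2.3 / 26.6 * 100 = 8.6%

8.6


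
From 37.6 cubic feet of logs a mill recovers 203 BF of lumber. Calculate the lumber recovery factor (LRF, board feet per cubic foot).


Formula: LRF = Lumber Output (BF) / Log Input (ft^3)
LRF = 203 BF / 37.6 ft^3
LRF = 5.4 BF/ft^3

5.4


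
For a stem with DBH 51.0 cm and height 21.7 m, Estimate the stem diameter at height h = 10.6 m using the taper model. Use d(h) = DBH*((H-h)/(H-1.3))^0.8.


Taper: d(h) = DBH * ((H - h) / (H - 1.3))^0.8
Numerator = H - h = 21.7 - 10.6 = 11.1 m
Denominator = H - 1.3 = 21.7 - 1.3 = 20.4 m
Ratio = 11.1 / 20.4 = 0.54412
d = 51.0 * 0.54412^0.8 = 31.3 cm

31.3


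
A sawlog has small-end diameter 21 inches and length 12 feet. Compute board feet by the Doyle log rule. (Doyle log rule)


Doyle: BF = (D - 4)^2 * L / 16
Adjusted diameter = 21 - 4 = 17 in
(D-4)^2 = 17^2 = 289
BF = 289 * 12 / 16 = 217 BF

217


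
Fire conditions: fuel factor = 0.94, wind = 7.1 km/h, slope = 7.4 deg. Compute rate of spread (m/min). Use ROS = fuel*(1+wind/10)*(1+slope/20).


Formula: ROS = fuel * (1 + wind/10) * (1 + slope/20)
Wind factor = 1 + 7.1/10 = 1.71
Slope factor = 1 + 7.4/20 = 1.37
ROS = 0.94 * 1.71 * 1.37 = 2.2 m/min

2.2


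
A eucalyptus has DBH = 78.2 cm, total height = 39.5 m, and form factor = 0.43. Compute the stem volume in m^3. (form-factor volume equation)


Formula: V = pi * (DBH/200)^2 * H * ff
Radius = DBH/200 = 78.2/200 = 0.391 m
Radius^2 = 0.391^2 = 0.152881 m^2
V = pi * 0.152881 * 39.5 * 0.43
V = 8.158 m^3

8.158


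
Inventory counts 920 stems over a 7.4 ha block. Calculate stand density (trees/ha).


Formula: Stand Density = N_trees / Area_ha
Density = 920 trees / 7.4 ha
Density = 124 trees/ha

124


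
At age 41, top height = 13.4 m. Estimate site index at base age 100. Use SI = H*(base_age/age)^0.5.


Formula: SI = H_dom * (base_age / age)^0.5
Age ratio = 100 / 41 = 2.43902
sqrt(age_ratio) = 1.56174
SI = 13.4 * 1.56174 = 20.9 m

20.9


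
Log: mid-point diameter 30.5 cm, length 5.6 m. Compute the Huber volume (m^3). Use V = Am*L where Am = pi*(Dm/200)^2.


Huber: V = Am * L,  Am = pi*(Dm/200)^2
Am = pi*(30.5/200)^2 = 0.073062 m^2
V = 0.073062*5.6 = 0.4091 m^3

0.4091


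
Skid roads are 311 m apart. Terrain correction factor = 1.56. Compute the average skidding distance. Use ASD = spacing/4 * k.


Formula: ASD = (spacing / 4) * correction
Uncorrected distance = spacing / 4 = 311 / 4 = 77.75 m
ASD = 77.75 * 1.56 = 121 m

121


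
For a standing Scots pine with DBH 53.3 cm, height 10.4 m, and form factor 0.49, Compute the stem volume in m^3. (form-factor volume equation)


Formula: V = pi * (DBH/200)^2 * H * ff
Radius = DBH/200 = 53.3/200 = 0.2665 m
Radius^2 = 0.2665^2 = 0.07102225 m^2
V = pi * 0.07102225 * 10.4 * 0.49
V = 1.137 m^3

1.137


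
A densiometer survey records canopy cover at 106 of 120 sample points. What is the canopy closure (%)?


Formula: Canopy closure = covered points / total points * 100
Closure = 106 / 120 * 100
Closure = 0.8833 * 100 = 88.3%

88.3


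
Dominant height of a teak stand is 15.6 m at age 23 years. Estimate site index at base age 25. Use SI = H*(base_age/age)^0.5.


Formula: SI = H_dom * (base_age / age)^0.5
Age ratio = 25 / 23 = 1.08696
sqrt(age_ratio) = 1.04257
SI = 15.6 * 1.04257 = 16.3 m

16.3


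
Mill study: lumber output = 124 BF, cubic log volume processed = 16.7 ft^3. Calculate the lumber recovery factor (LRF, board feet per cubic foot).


Formula: LRF = Lumber Output (BF) / Log Input (ft^3)
LRF = 124 BF / 16.7 ft^3
LRF = 7.43 BF/ft^3

7.43


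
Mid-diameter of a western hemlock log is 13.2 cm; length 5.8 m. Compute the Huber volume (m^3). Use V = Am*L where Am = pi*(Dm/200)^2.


Huber: V = Am * L,  Am = pi*(Dm/200)^2
Am = pi*(13.2/200)^2 = 0.013685 m^2
V = 0.013685*5.8 = 0.0794 m^3

0.0794


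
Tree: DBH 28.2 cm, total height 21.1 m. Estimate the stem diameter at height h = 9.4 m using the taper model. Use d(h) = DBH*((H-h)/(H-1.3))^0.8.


Taper: d(h) = DBH * ((H - h) / (H - 1.3))^0.8
Numerator = H - h = 21.1 - 9.4 = 11.7 m
Denominator = H - 1.3 = 21.1 - 1.3 = 19.8 m
Ratio = 11.7 / 19.8 = 0.59091
d = 28.2 * 0.59091^0.8 = 18.5 cm

18.5


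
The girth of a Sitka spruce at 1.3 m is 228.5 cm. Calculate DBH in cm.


Formula: DBH = C / pi
DBH = 228.5 / pi
pi = 3.14159...
DBH = 72.7 cm

72.7


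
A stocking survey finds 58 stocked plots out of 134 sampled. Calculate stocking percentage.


Formula: Stocking % = stocked plots / total plots * 100
Stocking = 58 / 134 * 100
Stocking = 0.4328 * 100 = 43.3%

43.3


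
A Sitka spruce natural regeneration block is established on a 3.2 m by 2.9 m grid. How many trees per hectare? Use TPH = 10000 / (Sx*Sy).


Formula: TPH = 10000 m^2/ha / (spacing_x * spacing_y)
Area per tree = 3.2 m * 2.9 m = 9.28 m^2
TPH = 10000 / 9.28 = 1078 trees/ha

1078
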